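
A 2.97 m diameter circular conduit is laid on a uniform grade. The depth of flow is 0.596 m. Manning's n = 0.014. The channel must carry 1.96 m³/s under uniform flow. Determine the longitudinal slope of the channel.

For a circular section of diameter D = 2.97 m at depth y = 0.596 m, the central angle is θ = 2 arccos(1 − 2y/D) = 1.858 rad. Then A = (D²/8)(θ − sin θ) = 0.9911 m² and P = Dθ/2 = 2.759 m.
Hydraulic radius R = A/P = 0.9911/2.759 = 0.3592 m.
From Manning's equation, S = [nQ / (1 A R^(2/3))]² = [0.014 × 1.96 / (1 × 0.9911 × 0.3592^(2/3))]² = 0.003.

S = 0.003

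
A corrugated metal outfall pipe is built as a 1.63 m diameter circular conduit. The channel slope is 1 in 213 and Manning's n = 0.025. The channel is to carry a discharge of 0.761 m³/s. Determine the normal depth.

y_n = 0.546 m

Manning's equation rearranged: A R^(2/3) = nQ / (1·√S) = 0.025 × 0.761 / (√0.004695) = 0.2777.
Try y = 0.631 m: A R^(2/3) = 0.364 — too large.
Try y = 0.486 m: A R^(2/3) = 0.222 — too small.
Try y = 0.546 m: A R^(2/3) = 0.2775 — close enough.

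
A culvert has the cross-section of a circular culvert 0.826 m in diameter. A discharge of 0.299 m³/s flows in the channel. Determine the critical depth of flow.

y_c = 0.323 m

At critical depth, Q² T / (g A³) = 1, i.e. A³/T = Q²/g = 0.299²/9.81 = 0.009113.
Try y = 0.37 m: A³/T = 0.01529 — high.
Try y = 0.254 m: A³/T = 0.003593 — low.
Try y = 0.323 m: A³/T = 0.009083 — close enough.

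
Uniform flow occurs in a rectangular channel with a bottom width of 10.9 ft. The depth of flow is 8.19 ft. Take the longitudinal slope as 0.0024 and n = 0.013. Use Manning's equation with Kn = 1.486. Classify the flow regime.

subcritical

Flow area A = b·y = 10.9 × 8.19 = 89.27 ft². Wetted perimeter P = b + 2y = 10.9 + 2×8.19 = 27.28 ft.
Hydraulic radius R = A/P = 89.27/27.28 = 3.272 ft.
V = (1.486/n) R^(2/3) √S = (1.486/0.013) × 3.272^(2/3) × √0.0024 = 12.34 ft/s. Hydraulic depth D_h = A/T = 89.27/10.9 = 8.19 ft.
Froude number Fr = V/√(g·D_h) = 12.34/√(32.2×8.19) = 0.76, which is less than 1, so the flow is subcritical.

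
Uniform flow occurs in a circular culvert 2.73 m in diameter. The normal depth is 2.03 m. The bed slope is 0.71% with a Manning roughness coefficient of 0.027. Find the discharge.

Q = 12.8 m³/s

For a circular section of diameter D = 2.73 m at depth y = 2.03 m, the central angle is θ = 2 arccos(1 − 2y/D) = 4.159 rad. Then A = (D²/8)(θ − sin θ) = 4.668 m² and P = Dθ/2 = 5.677 m.
Hydraulic radius R = A/P = 4.668/5.677 = 0.8221 m.
Manning's equation: Q = (1/n) A R^(2/3) S^(1/2) = (1/0.027) × 4.668 × 0.8221^(2/3) × 0.0071^(1/2) = 12.8 m³/s.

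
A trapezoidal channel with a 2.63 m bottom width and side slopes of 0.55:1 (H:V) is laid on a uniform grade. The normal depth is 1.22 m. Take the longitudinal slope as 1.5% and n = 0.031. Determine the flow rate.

Q = 13.1 m³/s

With bottom width b = 2.63 m and side slope z = 0.55: A = (b + zy)y = (2.63 + 0.55×1.22)×1.22 = 4.027 m²; P = b + 2y√(1+z²) = 2.63 + 2×1.22×1.141 = 5.415 m.
Hydraulic radius R = A/P = 4.027/5.415 = 0.7438 m.
Manning's equation: Q = (1/n) A R^(2/3) S^(1/2) = (1/0.031) × 4.027 × 0.7438^(2/3) × 0.015^(1/2) = 13.1 m³/s.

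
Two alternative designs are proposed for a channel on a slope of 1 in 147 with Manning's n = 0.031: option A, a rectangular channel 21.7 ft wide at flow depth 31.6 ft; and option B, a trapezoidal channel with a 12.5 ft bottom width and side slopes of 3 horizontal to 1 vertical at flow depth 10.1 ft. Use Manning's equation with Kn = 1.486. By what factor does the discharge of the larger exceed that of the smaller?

2.01

Channel A: Flow area A = b·y = 21.7 × 31.6 = 685.7 ft². Wetted perimeter P = b + 2y = 21.7 + 2×31.6 = 84.9 ft. Hydraulic radius R = A/P = 685.7/84.9 = 8.077 ft. Q_A = (1.486/0.031)·685.7·8.077^(2/3)·√0.006803 = 10910 ft³/s.
Channel B: With bottom width b = 12.5 ft and side slope z = 3: A = (b + zy)y = (12.5 + 3×10.1)×10.1 = 432.3 ft²; P = b + 2y√(1+z²) = 12.5 + 2×10.1×3.162 = 76.38 ft. Hydraulic radius R = A/P = 432.3/76.38 = 5.66 ft. Q_B = (1.486/0.031)·432.3·5.66^(2/3)·√0.006803 = 5428 ft³/s.
The larger discharge is 10910 ft³/s and the smaller is 5428 ft³/s; the ratio is 2.01.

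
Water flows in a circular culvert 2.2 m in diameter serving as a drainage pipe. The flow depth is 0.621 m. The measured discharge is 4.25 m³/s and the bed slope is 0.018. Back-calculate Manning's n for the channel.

For a circular section of diameter D = 2.2 m at depth y = 0.621 m, the central angle is θ = 2 arccos(1 − 2y/D) = 2.241 rad. Then A = (D²/8)(θ − sin θ) = 0.8812 m² and P = Dθ/2 = 2.465 m.
Hydraulic radius R = A/P = 0.8812/2.465 = 0.3575 m.
Rearranging Manning's equation: n = (1/Q) A R^(2/3) S^(1/2) = (1/4.25) × 0.8812 × 0.3575^(2/3) × √0.018 = 0.014.

n = 0.014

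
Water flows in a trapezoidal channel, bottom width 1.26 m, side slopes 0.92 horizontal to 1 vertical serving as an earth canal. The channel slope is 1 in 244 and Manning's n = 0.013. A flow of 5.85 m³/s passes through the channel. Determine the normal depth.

y_n = 0.897 m

Manning's equation rearranged: A R^(2/3) = nQ / (1·√S) = 0.013 × 5.85 / (√0.004098) = 1.188.
At y = 1.06 m: A R^(2/3) = 1.633 — too large.
At y = 0.699 m: A R^(2/3) = 0.7472 — too small.
At y = 0.897 m: A R^(2/3) = 1.187 — ≈ 1.188.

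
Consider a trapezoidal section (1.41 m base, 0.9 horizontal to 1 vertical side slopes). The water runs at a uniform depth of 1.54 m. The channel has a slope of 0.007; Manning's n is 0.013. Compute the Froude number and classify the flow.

With bottom width b = 1.41 m and side slope z = 0.9: A = (b + zy)y = (1.41 + 0.9×1.54)×1.54 = 4.306 m²; P = b + 2y√(1+z²) = 1.41 + 2×1.54×1.345 = 5.554 m.
Hydraulic radius R = A/P = 4.306/5.554 = 0.7753 m.
V = (1/n) R^(2/3) √S = (1/0.013) × 0.7753^(2/3) × √0.007 = 5.432 m/s. Hydraulic depth D_h = A/T = 4.306/4.182 = 1.03 m.
Froude number Fr = V/√(g·D_h) = 5.432/√(9.81×1.03) = 1.71, which is greater than 1, so the flow is supercritical.

supercritical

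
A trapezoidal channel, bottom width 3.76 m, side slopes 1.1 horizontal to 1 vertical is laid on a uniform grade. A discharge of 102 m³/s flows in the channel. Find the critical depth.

y_c = 3.12 m

At critical depth, Q² T / (g A³) = 1, i.e. A³/T = Q²/g = 102²/9.81 = 1061.
At y = 2.8 m: A³/T = 708.2 — too small.
At y = 3.12 m: A³/T = 1063 — ≈ 1061.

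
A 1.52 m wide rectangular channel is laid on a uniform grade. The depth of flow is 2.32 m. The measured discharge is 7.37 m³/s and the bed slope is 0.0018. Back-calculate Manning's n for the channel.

n = 0.014

Flow area A = b·y = 1.52 × 2.32 = 3.526 m². Wetted perimeter P = b + 2y = 1.52 + 2×2.32 = 6.16 m.
Hydraulic radius R = A/P = 3.526/6.16 = 0.5725 m.
Rearranging Manning's equation: n = (1/Q) A R^(2/3) S^(1/2) = (1/7.37) × 3.526 × 0.5725^(2/3) × √0.0018 = 0.014.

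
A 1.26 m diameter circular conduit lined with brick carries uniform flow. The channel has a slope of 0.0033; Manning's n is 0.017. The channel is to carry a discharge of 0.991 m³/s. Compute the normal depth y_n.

Manning's equation rearranged: A R^(2/3) = nQ / (1·√S) = 0.017 × 0.991 / (√0.0033) = 0.2933.
At y = 0.737 m: A R^(2/3) = 0.3729 — high.
At y = 0.532 m: A R^(2/3) = 0.2146 — low.
At y = 0.636 m: A R^(2/3) = 0.2933 — matches.

y_n = 0.636 m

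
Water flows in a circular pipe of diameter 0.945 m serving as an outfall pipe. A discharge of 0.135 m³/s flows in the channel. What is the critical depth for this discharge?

At critical depth, Q² T / (g A³) = 1, i.e. A³/T = Q²/g = 0.135²/9.81 = 0.001858.
Try y = 0.223 m: A³/T = 0.002515 — too large.
Try y = 0.206 m: A³/T = 0.001845 — close enough.

y_c = 0.206 m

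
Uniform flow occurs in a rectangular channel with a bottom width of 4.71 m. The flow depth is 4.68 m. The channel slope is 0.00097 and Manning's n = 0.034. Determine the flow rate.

Flow area A = b·y = 4.71 × 4.68 = 22.04 m². Wetted perimeter P = b + 2y = 4.71 + 2×4.68 = 14.07 m.
Hydraulic radius R = A/P = 22.04/14.07 = 1.567 m.
Manning's equation: Q = (1/n) A R^(2/3) S^(1/2) = (1/0.034) × 22.04 × 1.567^(2/3) × 0.00097^(1/2) = 27.2 m³/s.

Q = 27.2 m³/s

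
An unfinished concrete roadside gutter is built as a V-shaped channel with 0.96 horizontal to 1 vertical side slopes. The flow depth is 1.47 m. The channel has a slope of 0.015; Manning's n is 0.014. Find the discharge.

For a triangular section with side slope z = 0.96: A = zy² = 0.96×1.47² = 2.074 m²; P = 2y√(1+z²) = 2×1.47×1.386 = 4.075 m.
Hydraulic radius R = A/P = 2.074/4.075 = 0.509 m.
Manning's equation: Q = (1/n) A R^(2/3) S^(1/2) = (1/0.014) × 2.074 × 0.509^(2/3) × 0.015^(1/2) = 11.6 m³/s.

Q = 11.6 m³/s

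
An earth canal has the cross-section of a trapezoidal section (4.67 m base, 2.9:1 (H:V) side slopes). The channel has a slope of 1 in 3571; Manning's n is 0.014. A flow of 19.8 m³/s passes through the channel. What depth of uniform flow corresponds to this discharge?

y_n = 1.67 m

Manning's equation rearranged: A R^(2/3) = nQ / (1·√S) = 0.014 × 19.8 / (√0.00028) = 16.56.
Try y = 1.48 m: A R^(2/3) = 12.95 — too small.
Try y = 1.86 m: A R^(2/3) = 20.71 — too large.
Try y = 1.67 m: A R^(2/3) = 16.57 — matches.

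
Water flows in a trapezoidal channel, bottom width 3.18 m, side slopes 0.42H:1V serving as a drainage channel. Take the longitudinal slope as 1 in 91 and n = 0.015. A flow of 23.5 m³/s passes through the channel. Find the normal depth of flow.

y_n = 1.13 m

Manning's equation rearranged: A R^(2/3) = nQ / (1·√S) = 0.015 × 23.5 / (√0.01099) = 3.363.
At y = 0.872 m: A R^(2/3) = 2.224 — low.
At y = 1.32 m: A R^(2/3) = 4.303 — high.
At y = 1.13 m: A R^(2/3) = 3.358 — close enough.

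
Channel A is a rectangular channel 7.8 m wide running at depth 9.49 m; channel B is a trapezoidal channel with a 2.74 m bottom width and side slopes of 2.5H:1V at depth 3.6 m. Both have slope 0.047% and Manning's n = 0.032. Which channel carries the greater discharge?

channel A

Channel A: Flow area A = b·y = 7.8 × 9.49 = 74.02 m². Wetted perimeter P = b + 2y = 7.8 + 2×9.49 = 26.78 m. Hydraulic radius R = A/P = 74.02/26.78 = 2.764 m. Q_A = (1/0.032)·74.02·2.764^(2/3)·√0.00047 = 98.77 m³/s.
Channel B: With bottom width b = 2.74 m and side slope z = 2.5: A = (b + zy)y = (2.74 + 2.5×3.6)×3.6 = 42.26 m²; P = b + 2y√(1+z²) = 2.74 + 2×3.6×2.693 = 22.13 m. Hydraulic radius R = A/P = 42.26/22.13 = 1.91 m. Q_B = (1/0.032)·42.26·1.91^(2/3)·√0.00047 = 44.08 m³/s.
Q_A = 98.77 m³/s vs Q_B = 44.08 m³/s, so channel A carries more.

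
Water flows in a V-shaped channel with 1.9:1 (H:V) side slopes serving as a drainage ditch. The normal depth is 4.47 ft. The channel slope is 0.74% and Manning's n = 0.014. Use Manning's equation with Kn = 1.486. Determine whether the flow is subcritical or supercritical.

supercritical

For a triangular section with side slope z = 1.9: A = zy² = 1.9×4.47² = 37.96 ft²; P = 2y√(1+z²) = 2×4.47×2.147 = 19.19 ft.
Hydraulic radius R = A/P = 37.96/19.19 = 1.978 ft.
V = (1.486/n) R^(2/3) √S = (1.486/0.014) × 1.978^(2/3) × √0.0074 = 14.39 ft/s. Hydraulic depth D_h = A/T = 37.96/16.99 = 2.235 ft.
Froude number Fr = V/√(g·D_h) = 14.39/√(32.2×2.235) = 1.7, which is greater than 1, so the flow is supercritical.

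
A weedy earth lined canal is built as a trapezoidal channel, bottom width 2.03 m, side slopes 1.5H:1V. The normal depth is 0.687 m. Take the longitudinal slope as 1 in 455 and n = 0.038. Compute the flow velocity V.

V = 0.742 m/s

With bottom width b = 2.03 m and side slope z = 1.5: A = (b + zy)y = (2.03 + 1.5×0.687)×0.687 = 2.103 m²; P = b + 2y√(1+z²) = 2.03 + 2×0.687×1.803 = 4.507 m.
Hydraulic radius R = A/P = 2.103/4.507 = 0.4665 m.
From Manning's equation, V = (1/n) R^(2/3) S^(1/2) = (1/0.038) × 0.4665^(2/3) × 0.002198^(1/2) = 0.742 m/s.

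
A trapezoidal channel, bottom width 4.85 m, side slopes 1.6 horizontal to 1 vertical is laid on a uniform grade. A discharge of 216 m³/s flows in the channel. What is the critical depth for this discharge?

At critical depth, Q² T / (g A³) = 1, i.e. A³/T = Q²/g = 216²/9.81 = 4756.
Try y = 2.95 m: A³/T = 1575 — short.
Try y = 3.92 m: A³/T = 4764 — matches.

y_c = 3.92 m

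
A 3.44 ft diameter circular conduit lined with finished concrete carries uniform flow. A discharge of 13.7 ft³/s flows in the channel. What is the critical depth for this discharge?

y_c = 1.13 ft

At critical depth, Q² T / (g A³) = 1, i.e. A³/T = Q²/g = 13.7²/32.2 = 5.829.
Try y = 0.781 ft: A³/T = 1.383 — short.
Try y = 1.27 ft: A³/T = 9.12 — over.
Try y = 1.13 ft: A³/T = 5.811 — matches.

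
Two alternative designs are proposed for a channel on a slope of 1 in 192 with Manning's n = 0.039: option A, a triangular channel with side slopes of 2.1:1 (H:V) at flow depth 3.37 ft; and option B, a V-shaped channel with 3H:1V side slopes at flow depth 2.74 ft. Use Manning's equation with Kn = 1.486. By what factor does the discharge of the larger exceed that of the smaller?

Channel A: For a triangular section with side slope z = 2.1: A = zy² = 2.1×3.37² = 23.85 ft²; P = 2y√(1+z²) = 2×3.37×2.326 = 15.68 ft. Hydraulic radius R = A/P = 23.85/15.68 = 1.521 ft. Q_A = (1.486/0.039)·23.85·1.521^(2/3)·√0.005208 = 86.75 ft³/s.
Channel B: For a triangular section with side slope z = 3: A = zy² = 3×2.74² = 22.52 ft²; P = 2y√(1+z²) = 2×2.74×3.162 = 17.33 ft. Hydraulic radius R = A/P = 22.52/17.33 = 1.3 ft. Q_B = (1.486/0.039)·22.52·1.3^(2/3)·√0.005208 = 73.76 ft³/s.
The larger discharge is 86.75 ft³/s and the smaller is 73.76 ft³/s; the ratio is 1.18.

1.18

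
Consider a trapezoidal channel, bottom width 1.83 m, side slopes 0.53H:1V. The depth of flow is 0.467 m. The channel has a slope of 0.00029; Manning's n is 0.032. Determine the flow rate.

Q = 0.25 m³/s

With bottom width b = 1.83 m and side slope z = 0.53: A = (b + zy)y = (1.83 + 0.53×0.467)×0.467 = 0.9702 m²; P = b + 2y√(1+z²) = 1.83 + 2×0.467×1.132 = 2.887 m.
Hydraulic radius R = A/P = 0.9702/2.887 = 0.336 m.
Manning's equation: Q = (1/n) A R^(2/3) S^(1/2) = (1/0.032) × 0.9702 × 0.336^(2/3) × 0.00029^(1/2) = 0.25 m³/s.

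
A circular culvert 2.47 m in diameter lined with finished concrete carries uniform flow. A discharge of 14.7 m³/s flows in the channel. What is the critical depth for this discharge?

At critical depth, Q² T / (g A³) = 1, i.e. A³/T = Q²/g = 14.7²/9.81 = 22.03.
Try y = 1.28 m: A³/T = 6.383 — low.
Try y = 1.98 m: A³/T = 35.43 — high.
Try y = 1.76 m: A³/T = 21.79 — ≈ 22.03.

y_c = 1.76 m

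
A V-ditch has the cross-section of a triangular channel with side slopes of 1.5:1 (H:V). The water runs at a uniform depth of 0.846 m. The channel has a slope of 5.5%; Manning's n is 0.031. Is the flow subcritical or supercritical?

supercritical

For a triangular section with side slope z = 1.5: A = zy² = 1.5×0.846² = 1.074 m²; P = 2y√(1+z²) = 2×0.846×1.803 = 3.05 m.
Hydraulic radius R = A/P = 1.074/3.05 = 0.352 m.
V = (1/n) R^(2/3) √S = (1/0.031) × 0.352^(2/3) × √0.055 = 3.771 m/s. Hydraulic depth D_h = A/T = 1.074/2.538 = 0.423 m.
Froude number Fr = V/√(g·D_h) = 3.771/√(9.81×0.423) = 1.85, which is greater than 1, so the flow is supercritical.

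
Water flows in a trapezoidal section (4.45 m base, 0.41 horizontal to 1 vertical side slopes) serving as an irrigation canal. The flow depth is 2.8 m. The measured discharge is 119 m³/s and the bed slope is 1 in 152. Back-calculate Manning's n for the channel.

n = 0.014

With bottom width b = 4.45 m and side slope z = 0.41: A = (b + zy)y = (4.45 + 0.41×2.8)×2.8 = 15.67 m²; P = b + 2y√(1+z²) = 4.45 + 2×2.8×1.081 = 10.5 m.
Hydraulic radius R = A/P = 15.67/10.5 = 1.492 m.
Rearranging Manning's equation: n = (1/Q) A R^(2/3) S^(1/2) = (1/119) × 15.67 × 1.492^(2/3) × √0.006579 = 0.014.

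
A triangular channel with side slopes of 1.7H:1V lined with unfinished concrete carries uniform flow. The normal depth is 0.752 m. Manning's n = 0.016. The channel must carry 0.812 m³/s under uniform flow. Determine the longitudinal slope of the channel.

S = 0.00082

For a triangular section with side slope z = 1.7: A = zy² = 1.7×0.752² = 0.9614 m²; P = 2y√(1+z²) = 2×0.752×1.972 = 2.966 m.
Hydraulic radius R = A/P = 0.9614/2.966 = 0.3241 m.
From Manning's equation, S = [nQ / (1 A R^(2/3))]² = [0.016 × 0.812 / (1 × 0.9614 × 0.3241^(2/3))]² = 0.00082.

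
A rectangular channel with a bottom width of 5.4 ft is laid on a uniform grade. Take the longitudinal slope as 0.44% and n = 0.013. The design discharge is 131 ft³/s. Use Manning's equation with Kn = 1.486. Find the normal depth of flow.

y_n = 2.64 ft

Manning's equation rearranged: A R^(2/3) = nQ / (1.486·√S) = 0.013 × 131 / (1.486 × √0.0044) = 17.28.
Try y = 2.35 ft: A R^(2/3) = 14.78 — short.
Try y = 2.64 ft: A R^(2/3) = 17.28 — ≈ 17.28.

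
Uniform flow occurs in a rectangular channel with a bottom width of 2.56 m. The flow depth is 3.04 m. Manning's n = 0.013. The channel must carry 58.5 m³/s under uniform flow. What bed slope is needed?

S = 0.011

Flow area A = b·y = 2.56 × 3.04 = 7.782 m². Wetted perimeter P = b + 2y = 2.56 + 2×3.04 = 8.64 m.
Hydraulic radius R = A/P = 7.782/8.64 = 0.9007 m.
From Manning's equation, S = [nQ / (1 A R^(2/3))]² = [0.013 × 58.5 / (1 × 7.782 × 0.9007^(2/3))]² = 0.011.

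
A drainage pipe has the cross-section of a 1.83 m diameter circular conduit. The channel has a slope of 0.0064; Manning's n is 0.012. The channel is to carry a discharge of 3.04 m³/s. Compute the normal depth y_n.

y_n = 0.677 m

Manning's equation rearranged: A R^(2/3) = nQ / (1·√S) = 0.012 × 3.04 / (√0.0064) = 0.456.
At y = 0.824 m: A R^(2/3) = 0.6512 — over.
At y = 0.602 m: A R^(2/3) = 0.3651 — short.
At y = 0.677 m: A R^(2/3) = 0.4556 — close enough.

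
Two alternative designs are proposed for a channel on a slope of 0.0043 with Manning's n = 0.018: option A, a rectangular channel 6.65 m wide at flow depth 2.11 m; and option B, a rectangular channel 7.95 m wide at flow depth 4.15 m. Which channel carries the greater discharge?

Channel A: Flow area A = b·y = 6.65 × 2.11 = 14.03 m². Wetted perimeter P = b + 2y = 6.65 + 2×2.11 = 10.87 m. Hydraulic radius R = A/P = 14.03/10.87 = 1.291 m. Q_A = (1/0.018)·14.03·1.291^(2/3)·√0.0043 = 60.6 m³/s.
Channel B: Flow area A = b·y = 7.95 × 4.15 = 32.99 m². Wetted perimeter P = b + 2y = 7.95 + 2×4.15 = 16.25 m. Hydraulic radius R = A/P = 32.99/16.25 = 2.03 m. Q_B = (1/0.018)·32.99·2.03^(2/3)·√0.0043 = 192.7 m³/s.
Q_A = 60.6 m³/s vs Q_B = 192.7 m³/s, so channel B carries more.

channel B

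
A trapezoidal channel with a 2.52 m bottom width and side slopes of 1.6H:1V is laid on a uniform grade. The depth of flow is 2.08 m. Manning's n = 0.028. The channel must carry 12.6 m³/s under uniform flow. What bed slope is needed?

With bottom width b = 2.52 m and side slope z = 1.6: A = (b + zy)y = (2.52 + 1.6×2.08)×2.08 = 12.16 m²; P = b + 2y√(1+z²) = 2.52 + 2×2.08×1.887 = 10.37 m.
Hydraulic radius R = A/P = 12.16/10.37 = 1.173 m.
From Manning's equation, S = [nQ / (1 A R^(2/3))]² = [0.028 × 12.6 / (1 × 12.16 × 1.173^(2/3))]² = 0.00068.

S = 0.00068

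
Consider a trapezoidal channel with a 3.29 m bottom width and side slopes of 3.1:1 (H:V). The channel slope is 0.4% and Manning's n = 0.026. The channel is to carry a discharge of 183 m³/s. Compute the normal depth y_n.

Manning's equation rearranged: A R^(2/3) = nQ / (1·√S) = 0.026 × 183 / (√0.004) = 75.23.
At y = 2.63 m: A R^(2/3) = 38.97 — short.
At y = 3.79 m: A R^(2/3) = 91.59 — over.
At y = 3.49 m: A R^(2/3) = 75.32 — close enough.

y_n = 3.49 m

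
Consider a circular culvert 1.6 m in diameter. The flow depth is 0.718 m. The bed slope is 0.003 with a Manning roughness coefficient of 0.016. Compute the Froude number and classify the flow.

For a circular section of diameter D = 1.6 m at depth y = 0.718 m, the central angle is θ = 2 arccos(1 − 2y/D) = 2.936 rad. Then A = (D²/8)(θ − sin θ) = 0.8743 m² and P = Dθ/2 = 2.349 m.
Hydraulic radius R = A/P = 0.8743/2.349 = 0.3722 m.
V = (1/n) R^(2/3) √S = (1/0.016) × 0.3722^(2/3) × √0.003 = 1.771 m/s. Hydraulic depth D_h = A/T = 0.8743/1.592 = 0.5494 m.
Froude number Fr = V/√(g·D_h) = 1.771/√(9.81×0.5494) = 0.763, which is less than 1, so the flow is subcritical.

subcritical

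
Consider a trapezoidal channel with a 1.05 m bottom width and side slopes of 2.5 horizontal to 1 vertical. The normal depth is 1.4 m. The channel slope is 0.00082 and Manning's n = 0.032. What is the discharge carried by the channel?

Q = 4.67 m³/s

With bottom width b = 1.05 m and side slope z = 2.5: A = (b + zy)y = (1.05 + 2.5×1.4)×1.4 = 6.37 m²; P = b + 2y√(1+z²) = 1.05 + 2×1.4×2.693 = 8.589 m.
Hydraulic radius R = A/P = 6.37/8.589 = 0.7416 m.
Manning's equation: Q = (1/n) A R^(2/3) S^(1/2) = (1/0.032) × 6.37 × 0.7416^(2/3) × 0.00082^(1/2) = 4.67 m³/s.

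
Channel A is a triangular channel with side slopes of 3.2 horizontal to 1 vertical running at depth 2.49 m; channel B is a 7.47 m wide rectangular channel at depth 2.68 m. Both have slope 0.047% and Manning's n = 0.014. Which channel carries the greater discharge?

Channel A: For a triangular section with side slope z = 3.2: A = zy² = 3.2×2.49² = 19.84 m²; P = 2y√(1+z²) = 2×2.49×3.353 = 16.7 m. Hydraulic radius R = A/P = 19.84/16.7 = 1.188 m. Q_A = (1/0.014)·19.84·1.188^(2/3)·√0.00047 = 34.47 m³/s.
Channel B: Flow area A = b·y = 7.47 × 2.68 = 20.02 m². Wetted perimeter P = b + 2y = 7.47 + 2×2.68 = 12.83 m. Hydraulic radius R = A/P = 20.02/12.83 = 1.56 m. Q_B = (1/0.014)·20.02·1.56^(2/3)·√0.00047 = 41.71 m³/s.
Q_A = 34.47 m³/s vs Q_B = 41.71 m³/s, so channel B carries more.

channel B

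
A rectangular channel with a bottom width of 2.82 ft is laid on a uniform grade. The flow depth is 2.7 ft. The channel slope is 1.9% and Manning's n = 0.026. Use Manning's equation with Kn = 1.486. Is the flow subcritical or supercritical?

subcritical

Flow area A = b·y = 2.82 × 2.7 = 7.614 ft². Wetted perimeter P = b + 2y = 2.82 + 2×2.7 = 8.22 ft.
Hydraulic radius R = A/P = 7.614/8.22 = 0.9263 ft.
V = (1.486/n) R^(2/3) √S = (1.486/0.026) × 0.9263^(2/3) × √0.019 = 7.486 ft/s. Hydraulic depth D_h = A/T = 7.614/2.82 = 2.7 ft.
Froude number Fr = V/√(g·D_h) = 7.486/√(32.2×2.7) = 0.803, which is less than 1, so the flow is subcritical.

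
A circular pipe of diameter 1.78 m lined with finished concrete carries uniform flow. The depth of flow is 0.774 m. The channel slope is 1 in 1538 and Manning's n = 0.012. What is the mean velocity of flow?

V = 1.16 m/s

For a circular section of diameter D = 1.78 m at depth y = 0.774 m, the central angle is θ = 2 arccos(1 − 2y/D) = 2.88 rad. Then A = (D²/8)(θ − sin θ) = 1.038 m² and P = Dθ/2 = 2.563 m.
Hydraulic radius R = A/P = 1.038/2.563 = 0.4051 m.
From Manning's equation, V = (1/n) R^(2/3) S^(1/2) = (1/0.012) × 0.4051^(2/3) × 0.0006502^(1/2) = 1.16 m/s.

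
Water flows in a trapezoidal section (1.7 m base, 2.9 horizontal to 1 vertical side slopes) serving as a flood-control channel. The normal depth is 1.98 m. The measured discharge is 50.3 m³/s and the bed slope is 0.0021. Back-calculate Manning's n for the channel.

n = 0.014

With bottom width b = 1.7 m and side slope z = 2.9: A = (b + zy)y = (1.7 + 2.9×1.98)×1.98 = 14.74 m²; P = b + 2y√(1+z²) = 1.7 + 2×1.98×3.068 = 13.85 m.
Hydraulic radius R = A/P = 14.74/13.85 = 1.064 m.
Rearranging Manning's equation: n = (1/Q) A R^(2/3) S^(1/2) = (1/50.3) × 14.74 × 1.064^(2/3) × √0.0021 = 0.014.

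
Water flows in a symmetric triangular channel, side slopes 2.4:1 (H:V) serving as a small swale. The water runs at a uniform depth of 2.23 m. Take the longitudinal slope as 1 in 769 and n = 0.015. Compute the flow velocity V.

V = 2.45 m/s

For a triangular section with side slope z = 2.4: A = zy² = 2.4×2.23² = 11.93 m²; P = 2y√(1+z²) = 2×2.23×2.6 = 11.6 m.
Hydraulic radius R = A/P = 11.93/11.6 = 1.029 m.
From Manning's equation, V = (1/n) R^(2/3) S^(1/2) = (1/0.015) × 1.029^(2/3) × 0.0013^(1/2) = 2.45 m/s.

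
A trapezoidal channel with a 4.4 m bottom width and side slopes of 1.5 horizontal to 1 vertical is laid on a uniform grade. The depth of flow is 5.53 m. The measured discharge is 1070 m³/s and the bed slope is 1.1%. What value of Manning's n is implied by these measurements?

With bottom width b = 4.4 m and side slope z = 1.5: A = (b + zy)y = (4.4 + 1.5×5.53)×5.53 = 70.2 m²; P = b + 2y√(1+z²) = 4.4 + 2×5.53×1.803 = 24.34 m.
Hydraulic radius R = A/P = 70.2/24.34 = 2.884 m.
Rearranging Manning's equation: n = (1/Q) A R^(2/3) S^(1/2) = (1/1070) × 70.2 × 2.884^(2/3) × √0.011 = 0.0139.

n = 0.0139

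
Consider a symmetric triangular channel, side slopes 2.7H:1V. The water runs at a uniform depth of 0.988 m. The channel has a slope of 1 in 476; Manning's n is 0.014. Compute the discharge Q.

Q = 5.17 m³/s

For a triangular section with side slope z = 2.7: A = zy² = 2.7×0.988² = 2.636 m²; P = 2y√(1+z²) = 2×0.988×2.879 = 5.689 m.
Hydraulic radius R = A/P = 2.636/5.689 = 0.4632 m.
Manning's equation: Q = (1/n) A R^(2/3) S^(1/2) = (1/0.014) × 2.636 × 0.4632^(2/3) × 0.002101^(1/2) = 5.17 m³/s.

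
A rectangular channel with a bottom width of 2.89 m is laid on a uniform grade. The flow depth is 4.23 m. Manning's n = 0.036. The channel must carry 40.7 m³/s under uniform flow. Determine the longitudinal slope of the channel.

S = 0.013

Flow area A = b·y = 2.89 × 4.23 = 12.22 m². Wetted perimeter P = b + 2y = 2.89 + 2×4.23 = 11.35 m.
Hydraulic radius R = A/P = 12.22/11.35 = 1.077 m.
From Manning's equation, S = [nQ / (1 A R^(2/3))]² = [0.036 × 40.7 / (1 × 12.22 × 1.077^(2/3))]² = 0.013.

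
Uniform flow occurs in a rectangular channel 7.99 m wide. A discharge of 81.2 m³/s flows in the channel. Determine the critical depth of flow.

For a rectangular channel, critical depth y_c = (q²/g)^(1/3) where q = Q/b = 81.2/7.99 = 10.16 m²/s.
So y_c = (10.16²/9.81)^(1/3) = 2.19 m.

y_c = 2.19 m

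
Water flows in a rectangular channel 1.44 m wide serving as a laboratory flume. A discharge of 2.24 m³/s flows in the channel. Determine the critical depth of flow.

y_c = 0.627 m

For a rectangular channel, critical depth y_c = (q²/g)^(1/3) where q = Q/b = 2.24/1.44 = 1.556 m²/s.
So y_c = (1.556²/9.81)^(1/3) = 0.627 m.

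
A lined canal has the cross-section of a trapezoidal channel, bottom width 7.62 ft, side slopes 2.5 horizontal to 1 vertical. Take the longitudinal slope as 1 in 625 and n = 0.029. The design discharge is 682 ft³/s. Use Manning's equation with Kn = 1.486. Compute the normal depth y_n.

y_n = 6.22 ft

Manning's equation rearranged: A R^(2/3) = nQ / (1.486·√S) = 0.029 × 682 / (1.486 × √0.0016) = 332.7.
At y = 5.14 ft: A R^(2/3) = 217.9 — too small.
At y = 7.12 ft: A R^(2/3) = 451.3 — too large.
At y = 6.22 ft: A R^(2/3) = 332.5 — ≈ 332.7.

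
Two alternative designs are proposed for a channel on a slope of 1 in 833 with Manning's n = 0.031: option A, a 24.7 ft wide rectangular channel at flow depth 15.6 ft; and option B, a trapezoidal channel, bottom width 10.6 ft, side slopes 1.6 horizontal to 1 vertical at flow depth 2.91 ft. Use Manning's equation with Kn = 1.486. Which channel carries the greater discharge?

Channel A: Flow area A = b·y = 24.7 × 15.6 = 385.3 ft². Wetted perimeter P = b + 2y = 24.7 + 2×15.6 = 55.9 ft. Hydraulic radius R = A/P = 385.3/55.9 = 6.893 ft. Q_A = (1.486/0.031)·385.3·6.893^(2/3)·√0.0012 = 2318 ft³/s.
Channel B: With bottom width b = 10.6 ft and side slope z = 1.6: A = (b + zy)y = (10.6 + 1.6×2.91)×2.91 = 44.39 ft²; P = b + 2y√(1+z²) = 10.6 + 2×2.91×1.887 = 21.58 ft. Hydraulic radius R = A/P = 44.39/21.58 = 2.057 ft. Q_B = (1.486/0.031)·44.39·2.057^(2/3)·√0.0012 = 119.3 ft³/s.
Q_A = 2318 ft³/s vs Q_B = 119.3 ft³/s, so channel A carries more.

channel A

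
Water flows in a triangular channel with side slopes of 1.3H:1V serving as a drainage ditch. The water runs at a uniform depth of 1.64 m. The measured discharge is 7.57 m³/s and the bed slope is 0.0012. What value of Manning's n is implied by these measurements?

n = 0.012

For a triangular section with side slope z = 1.3: A = zy² = 1.3×1.64² = 3.496 m²; P = 2y√(1+z²) = 2×1.64×1.64 = 5.38 m.
Hydraulic radius R = A/P = 3.496/5.38 = 0.65 m.
Rearranging Manning's equation: n = (1/Q) A R^(2/3) S^(1/2) = (1/7.57) × 3.496 × 0.65^(2/3) × √0.0012 = 0.012.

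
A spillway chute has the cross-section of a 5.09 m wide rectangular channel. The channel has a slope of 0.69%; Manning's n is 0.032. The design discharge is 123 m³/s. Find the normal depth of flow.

y_n = 6.27 m

Manning's equation rearranged: A R^(2/3) = nQ / (1·√S) = 0.032 × 123 / (√0.0069) = 47.38.
At y = 7.63 m: A R^(2/3) = 59.75 — over.
At y = 4.35 m: A R^(2/3) = 30.36 — short.
At y = 6.27 m: A R^(2/3) = 47.4 — close enough.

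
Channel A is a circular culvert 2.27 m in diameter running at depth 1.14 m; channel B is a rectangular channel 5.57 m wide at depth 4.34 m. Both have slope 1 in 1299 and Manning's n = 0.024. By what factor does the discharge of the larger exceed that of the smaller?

24.6

Channel A: For a circular section of diameter D = 2.27 m at depth y = 1.14 m, the central angle is θ = 2 arccos(1 − 2y/D) = 3.15 rad. Then A = (D²/8)(θ − sin θ) = 2.035 m² and P = Dθ/2 = 3.576 m. Hydraulic radius R = A/P = 2.035/3.576 = 0.5691 m. Q_A = (1/0.024)·2.035·0.5691^(2/3)·√0.0007698 = 1.616 m³/s.
Channel B: Flow area A = b·y = 5.57 × 4.34 = 24.17 m². Wetted perimeter P = b + 2y = 5.57 + 2×4.34 = 14.25 m. Hydraulic radius R = A/P = 24.17/14.25 = 1.696 m. Q_B = (1/0.024)·24.17·1.696^(2/3)·√0.0007698 = 39.75 m³/s.
The larger discharge is 39.75 m³/s and the smaller is 1.616 m³/s; the ratio is 24.6.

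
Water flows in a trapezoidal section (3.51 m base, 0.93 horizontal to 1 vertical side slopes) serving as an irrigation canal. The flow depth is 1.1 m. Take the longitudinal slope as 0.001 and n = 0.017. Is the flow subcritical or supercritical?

With bottom width b = 3.51 m and side slope z = 0.93: A = (b + zy)y = (3.51 + 0.93×1.1)×1.1 = 4.986 m²; P = b + 2y√(1+z²) = 3.51 + 2×1.1×1.366 = 6.514 m.
Hydraulic radius R = A/P = 4.986/6.514 = 0.7654 m.
V = (1/n) R^(2/3) √S = (1/0.017) × 0.7654^(2/3) × √0.001 = 1.557 m/s. Hydraulic depth D_h = A/T = 4.986/5.556 = 0.8975 m.
Froude number Fr = V/√(g·D_h) = 1.557/√(9.81×0.8975) = 0.525, which is less than 1, so the flow is subcritical.

subcritical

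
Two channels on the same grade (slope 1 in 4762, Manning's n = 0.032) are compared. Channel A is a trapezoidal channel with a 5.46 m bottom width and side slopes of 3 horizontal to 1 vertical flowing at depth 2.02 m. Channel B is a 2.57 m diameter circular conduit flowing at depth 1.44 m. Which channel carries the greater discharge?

Channel A: With bottom width b = 5.46 m and side slope z = 3: A = (b + zy)y = (5.46 + 3×2.02)×2.02 = 23.27 m²; P = b + 2y√(1+z²) = 5.46 + 2×2.02×3.162 = 18.24 m. Hydraulic radius R = A/P = 23.27/18.24 = 1.276 m. Q_A = (1/0.032)·23.27·1.276^(2/3)·√0.00021 = 12.4 m³/s.
Channel B: For a circular section of diameter D = 2.57 m at depth y = 1.44 m, the central angle is θ = 2 arccos(1 − 2y/D) = 3.383 rad. Then A = (D²/8)(θ − sin θ) = 2.991 m² and P = Dθ/2 = 4.348 m. Hydraulic radius R = A/P = 2.991/4.348 = 0.688 m. Q_B = (1/0.032)·2.991·0.688^(2/3)·√0.00021 = 1.056 m³/s.
Q_A = 12.4 m³/s vs Q_B = 1.056 m³/s, so channel A carries more.

channel A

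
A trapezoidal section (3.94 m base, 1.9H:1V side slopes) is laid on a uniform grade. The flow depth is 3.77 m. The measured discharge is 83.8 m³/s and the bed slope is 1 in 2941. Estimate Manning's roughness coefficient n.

n = 0.015

With bottom width b = 3.94 m and side slope z = 1.9: A = (b + zy)y = (3.94 + 1.9×3.77)×3.77 = 41.86 m²; P = b + 2y√(1+z²) = 3.94 + 2×3.77×2.147 = 20.13 m.
Hydraulic radius R = A/P = 41.86/20.13 = 2.079 m.
Rearranging Manning's equation: n = (1/Q) A R^(2/3) S^(1/2) = (1/83.8) × 41.86 × 2.079^(2/3) × √0.00034 = 0.015.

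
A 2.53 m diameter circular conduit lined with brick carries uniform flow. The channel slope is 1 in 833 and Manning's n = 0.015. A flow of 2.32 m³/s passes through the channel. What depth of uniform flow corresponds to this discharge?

Manning's equation rearranged: A R^(2/3) = nQ / (1·√S) = 0.015 × 2.32 / (√0.0012) = 1.004.
Try y = 0.795 m: A R^(2/3) = 0.7932 — low.
Try y = 1.12 m: A R^(2/3) = 1.499 — high.
Try y = 0.9 m: A R^(2/3) = 1.004 — matches.

y_n = 0.9 m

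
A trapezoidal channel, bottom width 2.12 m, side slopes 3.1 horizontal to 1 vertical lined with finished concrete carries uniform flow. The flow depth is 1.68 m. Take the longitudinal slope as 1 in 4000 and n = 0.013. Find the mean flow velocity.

V = 1.17 m/s

With bottom width b = 2.12 m and side slope z = 3.1: A = (b + zy)y = (2.12 + 3.1×1.68)×1.68 = 12.31 m²; P = b + 2y√(1+z²) = 2.12 + 2×1.68×3.257 = 13.06 m.
Hydraulic radius R = A/P = 12.31/13.06 = 0.9423 m.
From Manning's equation, V = (1/n) R^(2/3) S^(1/2) = (1/0.013) × 0.9423^(2/3) × 0.00025^(1/2) = 1.17 m/s.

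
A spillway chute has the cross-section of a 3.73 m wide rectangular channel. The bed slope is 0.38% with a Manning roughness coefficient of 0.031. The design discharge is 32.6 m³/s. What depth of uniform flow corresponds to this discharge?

y_n = 3.79 m

Manning's equation rearranged: A R^(2/3) = nQ / (1·√S) = 0.031 × 32.6 / (√0.0038) = 16.39.
Try y = 2.73 m: A R^(2/3) = 10.9 — short.
Try y = 4.84 m: A R^(2/3) = 22.01 — over.
Try y = 3.79 m: A R^(2/3) = 16.4 — ≈ 16.39.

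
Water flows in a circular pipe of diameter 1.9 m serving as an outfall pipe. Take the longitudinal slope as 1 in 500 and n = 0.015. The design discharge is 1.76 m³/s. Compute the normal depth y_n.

y_n = 0.766 m

Manning's equation rearranged: A R^(2/3) = nQ / (1·√S) = 0.015 × 1.76 / (√0.002) = 0.5903.
Try y = 0.621 m: A R^(2/3) = 0.3986 — low.
Try y = 0.977 m: A R^(2/3) = 0.9048 — high.
Try y = 0.766 m: A R^(2/3) = 0.5901 — matches.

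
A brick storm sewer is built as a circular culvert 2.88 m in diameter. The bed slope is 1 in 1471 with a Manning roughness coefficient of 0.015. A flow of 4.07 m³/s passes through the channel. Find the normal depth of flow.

y_n = 1.35 m

Manning's equation rearranged: A R^(2/3) = nQ / (1·√S) = 0.015 × 4.07 / (√0.0006798) = 2.341.
Trying y = 1.08 m: A R^(2/3) = 1.566 — short.
Trying y = 1.35 m: A R^(2/3) = 2.342 — ≈ 2.341.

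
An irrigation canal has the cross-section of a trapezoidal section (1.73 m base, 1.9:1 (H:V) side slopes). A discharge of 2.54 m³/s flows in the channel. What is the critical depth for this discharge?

At critical depth, Q² T / (g A³) = 1, i.e. A³/T = Q²/g = 2.54²/9.81 = 0.6577.
At y = 0.548 m: A³/T = 0.9186 — over.
At y = 0.36 m: A³/T = 0.2119 — short.
At y = 0.499 m: A³/T = 0.6582 — close enough.

y_c = 0.499 m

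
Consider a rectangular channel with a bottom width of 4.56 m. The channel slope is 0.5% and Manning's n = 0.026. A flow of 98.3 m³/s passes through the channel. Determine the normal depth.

y_n = 5.72 m

Manning's equation rearranged: A R^(2/3) = nQ / (1·√S) = 0.026 × 98.3 / (√0.005) = 36.14.
Trying y = 4.91 m: A R^(2/3) = 30.08 — too small.
Trying y = 5.72 m: A R^(2/3) = 36.13 — matches.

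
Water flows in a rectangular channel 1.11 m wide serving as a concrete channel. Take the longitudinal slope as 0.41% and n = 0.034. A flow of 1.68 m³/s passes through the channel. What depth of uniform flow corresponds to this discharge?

y_n = 1.47 m

Manning's equation rearranged: A R^(2/3) = nQ / (1·√S) = 0.034 × 1.68 / (√0.0041) = 0.8921.
Trying y = 1.84 m: A R^(2/3) = 1.157 — high.
Trying y = 1.12 m: A R^(2/3) = 0.642 — low.
Trying y = 1.47 m: A R^(2/3) = 0.8901 — close enough.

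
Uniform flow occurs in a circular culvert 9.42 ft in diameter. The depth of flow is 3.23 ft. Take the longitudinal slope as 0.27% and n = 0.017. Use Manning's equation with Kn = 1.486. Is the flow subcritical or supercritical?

For a circular section of diameter D = 9.42 ft at depth y = 3.23 ft, the central angle is θ = 2 arccos(1 − 2y/D) = 2.502 rad. Then A = (D²/8)(θ − sin θ) = 21.14 ft² and P = Dθ/2 = 11.79 ft.
Hydraulic radius R = A/P = 21.14/11.79 = 1.794 ft.
V = (1.486/n) R^(2/3) √S = (1.486/0.017) × 1.794^(2/3) × √0.0027 = 6.705 ft/s. Hydraulic depth D_h = A/T = 21.14/8.943 = 2.364 ft.
Froude number Fr = V/√(g·D_h) = 6.705/√(32.2×2.364) = 0.769, which is less than 1, so the flow is subcritical.

subcritical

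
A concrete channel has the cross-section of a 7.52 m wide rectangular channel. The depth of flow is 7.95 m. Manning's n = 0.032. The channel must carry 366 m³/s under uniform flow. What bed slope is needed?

Flow area A = b·y = 7.52 × 7.95 = 59.78 m². Wetted perimeter P = b + 2y = 7.52 + 2×7.95 = 23.42 m.
Hydraulic radius R = A/P = 59.78/23.42 = 2.553 m.
From Manning's equation, S = [nQ / (1 A R^(2/3))]² = [0.032 × 366 / (1 × 59.78 × 2.553^(2/3))]² = 0.011.

S = 0.011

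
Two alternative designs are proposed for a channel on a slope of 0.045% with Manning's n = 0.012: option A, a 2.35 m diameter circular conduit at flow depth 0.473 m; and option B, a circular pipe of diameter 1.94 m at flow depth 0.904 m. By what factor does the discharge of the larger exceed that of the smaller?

Channel A: For a circular section of diameter D = 2.35 m at depth y = 0.473 m, the central angle is θ = 2 arccos(1 − 2y/D) = 1.861 rad. Then A = (D²/8)(θ − sin θ) = 0.6232 m² and P = Dθ/2 = 2.187 m. Hydraulic radius R = A/P = 0.6232/2.187 = 0.285 m. Q_A = (1/0.012)·0.6232·0.285^(2/3)·√0.00045 = 0.4771 m³/s.
Channel B: For a circular section of diameter D = 1.94 m at depth y = 0.904 m, the central angle is θ = 2 arccos(1 − 2y/D) = 3.005 rad. Then A = (D²/8)(θ − sin θ) = 1.35 m² and P = Dθ/2 = 2.915 m. Hydraulic radius R = A/P = 1.35/2.915 = 0.4631 m. Q_B = (1/0.012)·1.35·0.4631^(2/3)·√0.00045 = 1.428 m³/s.
The larger discharge is 1.428 m³/s and the smaller is 0.4771 m³/s; the ratio is 2.99.

2.99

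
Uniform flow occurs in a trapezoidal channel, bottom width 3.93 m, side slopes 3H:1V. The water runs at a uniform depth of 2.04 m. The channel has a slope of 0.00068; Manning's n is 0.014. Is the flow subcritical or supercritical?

subcritical

With bottom width b = 3.93 m and side slope z = 3: A = (b + zy)y = (3.93 + 3×2.04)×2.04 = 20.5 m²; P = b + 2y√(1+z²) = 3.93 + 2×2.04×3.162 = 16.83 m.
Hydraulic radius R = A/P = 20.5/16.83 = 1.218 m.
V = (1/n) R^(2/3) √S = (1/0.014) × 1.218^(2/3) × √0.00068 = 2.124 m/s. Hydraulic depth D_h = A/T = 20.5/16.17 = 1.268 m.
Froude number Fr = V/√(g·D_h) = 2.124/√(9.81×1.268) = 0.602, which is less than 1, so the flow is subcritical.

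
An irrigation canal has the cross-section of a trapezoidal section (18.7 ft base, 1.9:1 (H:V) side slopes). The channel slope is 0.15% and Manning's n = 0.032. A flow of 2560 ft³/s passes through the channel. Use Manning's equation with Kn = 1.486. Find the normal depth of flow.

y_n = 10.6 ft

Manning's equation rearranged: A R^(2/3) = nQ / (1.486·√S) = 0.032 × 2560 / (1.486 × √0.0015) = 1423.
Trying y = 12.2 ft: A R^(2/3) = 1903 — too large.
Trying y = 7.84 ft: A R^(2/3) = 773.2 — too small.
Trying y = 10.6 ft: A R^(2/3) = 1421 — close enough.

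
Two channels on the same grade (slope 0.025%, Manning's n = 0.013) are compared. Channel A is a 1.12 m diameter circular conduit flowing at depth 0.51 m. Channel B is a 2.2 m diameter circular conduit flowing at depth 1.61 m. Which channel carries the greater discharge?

channel B

Channel A: For a circular section of diameter D = 1.12 m at depth y = 0.51 m, the central angle is θ = 2 arccos(1 − 2y/D) = 2.963 rad. Then A = (D²/8)(θ − sin θ) = 0.4367 m² and P = Dθ/2 = 1.659 m. Hydraulic radius R = A/P = 0.4367/1.659 = 0.2632 m. Q_A = (1/0.013)·0.4367·0.2632^(2/3)·√0.00025 = 0.2181 m³/s.
Channel B: For a circular section of diameter D = 2.2 m at depth y = 1.61 m, the central angle is θ = 2 arccos(1 − 2y/D) = 4.106 rad. Then A = (D²/8)(θ − sin θ) = 2.981 m² and P = Dθ/2 = 4.516 m. Hydraulic radius R = A/P = 2.981/4.516 = 0.6601 m. Q_B = (1/0.013)·2.981·0.6601^(2/3)·√0.00025 = 2.749 m³/s.
Q_A = 0.2181 m³/s vs Q_B = 2.749 m³/s, so channel B carries more.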